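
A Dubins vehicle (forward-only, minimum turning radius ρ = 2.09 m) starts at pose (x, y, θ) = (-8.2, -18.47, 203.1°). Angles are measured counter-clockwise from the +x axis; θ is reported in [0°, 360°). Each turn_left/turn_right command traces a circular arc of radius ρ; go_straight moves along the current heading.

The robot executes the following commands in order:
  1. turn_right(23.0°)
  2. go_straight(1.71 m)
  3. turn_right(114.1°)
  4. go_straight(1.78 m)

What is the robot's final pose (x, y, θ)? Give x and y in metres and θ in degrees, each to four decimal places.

(-11.9153, -14.0744, 66.0000°)

set_pose: (x, y, θ) = (-8.2000, -18.4700, 203.1000°), ρ = 2.09
turn_right(23.0°): centre at ρ to the right, rotate −23.0° → (-9.0163, -18.6376, 180.1000°)
go_straight(1.71): x += 1.71·cos θ, y += 1.71·sin θ → (-10.7263, -18.6406, 180.1000°)
turn_right(114.1°): centre at ρ to the right, rotate −114.1° → (-12.6393, -15.7005, 66.0000°)
go_straight(1.78): x += 1.78·cos θ, y += 1.78·sin θ → (-11.9153, -14.0744, 66.0000°)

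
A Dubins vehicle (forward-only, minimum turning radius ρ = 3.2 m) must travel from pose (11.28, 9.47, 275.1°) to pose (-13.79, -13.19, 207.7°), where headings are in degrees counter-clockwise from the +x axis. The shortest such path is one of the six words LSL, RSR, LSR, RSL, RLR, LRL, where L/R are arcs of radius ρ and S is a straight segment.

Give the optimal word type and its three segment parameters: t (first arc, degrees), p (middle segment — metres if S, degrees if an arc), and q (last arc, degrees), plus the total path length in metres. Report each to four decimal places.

RSR: t = 55.1974°, p = 30.4642 m, q = 12.2026°, L = 34.2285 m

Let ψ = atan2(Δy, Δx) = atan2(-22.66, -25.07) = -137.8905° be the start→goal bearing.
Normalize: d = |goal − start| / ρ = 33.793202/3.2 = 10.560376, α = (θ_start − ψ) mod 360° = 52.9905° = 0.924859 rad, β = (θ_goal − ψ) mod 360° = 345.5905° = 6.031693 rad.
Common terms: sin α = 0.798536, cos α = 0.601947, sin β = -0.248850, cos β = 0.968542, cos(α−β) = 0.384295, d² = 111.521533. Work in radians in the unit-radius frame; every candidate has L = ρ·(t + p + q).
LSL: p² = 2 + d² − 2cos(α−β) + 2d(sin α − sin β) = 134.874520; p = √p² = 11.613549; φ = atan2(cos β − cos α, d + sin α − sin β) = 0.031571 rad; t = (φ − α) mod 2π = 5.389897 rad, q = (β − φ) mod 2π = 6.000121 rad → L = 3.2·(5.389897 + 11.613549 + 6.000121) = 3.2·23.003568 = 73.611417 m
RSR: p² = 2 + d² − 2cos(α−β) + 2d(sin β − sin α) = 90.631365; p = √p² = 9.520051; φ = atan2(cos α − cos β, d − sin α + sin β) = -0.038517 rad; t = (α − φ) mod 2π = 0.963377 rad, q = (φ − β) mod 2π = 0.212975 rad → L = 3.2·(0.963377 + 9.520051 + 0.212975) = 3.2·10.696403 = 34.228488 m
LSR: p² = d² − 2 + 2cos(α−β) + 2d(sin α + sin β) = 121.899914; p = √p² = 11.040829; φ = atan2(−cos α − cos β, d + sin α + sin β) − atan2(−2, p) = 0.038776 rad; t = (φ − α) mod 2π = 5.397101 rad, q = (φ − β) mod 2π = 0.290268 rad → L = 3.2·(5.397101 + 11.040829 + 0.290268) = 3.2·16.728199 = 53.530237 m
RSL: p² = d² − 2 + 2cos(α−β) − 2d(sin α + sin β) = 98.680333; p = √p² = 9.933798; φ = atan2(cos α + cos β, d − sin α − sin β) − atan2(2, p) = -0.043064 rad; t = (α − φ) mod 2π = 0.967923 rad, q = (β − φ) mod 2π = 6.074757 rad → L = 3.2·(0.967923 + 9.933798 + 6.074757) = 3.2·16.976478 = 54.324729 m
RLR: c = (6 − d² + 2cos(α−β) + 2d(sin α − sin β))/8 = -10.328921, |c| > 1 → infeasible
LRL: c = (6 − d² + 2cos(α−β) − 2d(sin α − sin β))/8 = -15.859315, |c| > 1 → infeasible
Shortest: RSR with L = 34.228488 m ≈ 34.2285 m
Convert RSR to answer units (arcs ×180/π): t = 0.963377·180/π = 55.1974°, p = ρ·p = 3.2·9.520051 = 30.4642 m, q = 0.212975·180/π = 12.2026°, L = 34.2285 m.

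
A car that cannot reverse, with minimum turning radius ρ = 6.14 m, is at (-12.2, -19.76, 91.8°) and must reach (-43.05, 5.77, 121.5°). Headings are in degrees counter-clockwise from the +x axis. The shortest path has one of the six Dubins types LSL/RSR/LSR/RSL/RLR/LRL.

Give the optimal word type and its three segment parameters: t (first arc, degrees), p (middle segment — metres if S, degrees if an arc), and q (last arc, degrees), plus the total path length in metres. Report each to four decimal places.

LSR: t = 52.7661°, p = 32.6434 m, q = 23.0661°, L = 40.7698 m

Let ψ = atan2(Δy, Δx) = atan2(25.53, -30.85) = 140.3905° be the start→goal bearing.
Normalize: d = |goal − start| / ρ = 40.043769/6.14 = 6.521786, α = (θ_start − ψ) mod 360° = 311.4095° = 5.435122 rad, β = (θ_goal − ψ) mod 360° = 341.1095° = 5.953485 rad.
Common terms: sin α = -0.750001, cos α = 0.661437, sin β = -0.323760, cos β = 0.946139, cos(α−β) = 0.868632, d² = 42.533698. Work in radians in the unit-radius frame; every candidate has L = ρ·(t + p + q).
LSL: p² = 2 + d² − 2cos(α−β) + 2d(sin α − sin β) = 37.236728; p = √p² = 6.102190; φ = atan2(cos β − cos α, d + sin α − sin β) = 0.046673 rad; t = (φ − α) mod 2π = 0.894736 rad, q = (β − φ) mod 2π = 5.906812 rad → L = 6.14·(0.894736 + 6.102190 + 5.906812) = 6.14·12.903739 = 79.228955 m
RSR: p² = 2 + d² − 2cos(α−β) + 2d(sin β − sin α) = 48.356142; p = √p² = 6.953858; φ = atan2(cos α − cos β, d − sin α + sin β) = -0.040953 rad; t = (α − φ) mod 2π = 5.476075 rad, q = (φ − β) mod 2π = 0.288747 rad → L = 6.14·(5.476075 + 6.953858 + 0.288747) = 6.14·12.718681 = 78.092699 m
LSR: p² = d² − 2 + 2cos(α−β) + 2d(sin α + sin β) = 28.265286; p = √p² = 5.316511; φ = atan2(−cos α − cos β, d + sin α + sin β) − atan2(−2, p) = 0.072878 rad; t = (φ − α) mod 2π = 0.920942 rad, q = (φ − β) mod 2π = 0.402579 rad → L = 6.14·(0.920942 + 5.316511 + 0.402579) = 6.14·6.640031 = 40.769791 m
RSL: p² = d² − 2 + 2cos(α−β) − 2d(sin α + sin β) = 56.276636; p = √p² = 7.501776; φ = atan2(cos α + cos β, d − sin α − sin β) − atan2(2, p) = -0.051974 rad; t = (α − φ) mod 2π = 5.487096 rad, q = (β − φ) mod 2π = 6.005459 rad → L = 6.14·(5.487096 + 7.501776 + 6.005459) = 6.14·18.994331 = 116.625189 m
RLR: c = (6 − d² + 2cos(α−β) + 2d(sin α − sin β))/8 = -5.044518, |c| > 1 → infeasible
LRL: c = (6 − d² + 2cos(α−β) − 2d(sin α − sin β))/8 = -3.654591, |c| > 1 → infeasible
Shortest: LSR with L = 40.769791 m ≈ 40.7698 m
Convert LSR to answer units (arcs ×180/π): t = 0.920942·180/π = 52.7661°, p = ρ·p = 6.14·5.316511 = 32.6434 m, q = 0.402579·180/π = 23.0661°, L = 40.7698 m.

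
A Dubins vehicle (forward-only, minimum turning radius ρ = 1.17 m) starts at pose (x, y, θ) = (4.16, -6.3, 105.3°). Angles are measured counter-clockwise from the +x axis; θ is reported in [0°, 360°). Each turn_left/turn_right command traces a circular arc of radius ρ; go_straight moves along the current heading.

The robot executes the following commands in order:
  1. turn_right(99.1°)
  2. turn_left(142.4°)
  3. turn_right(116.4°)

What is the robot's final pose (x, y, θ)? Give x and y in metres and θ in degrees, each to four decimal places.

(5.6315, -0.6776, 32.2000°)

set_pose: (x, y, θ) = (4.1600, -6.3000, 105.3000°), ρ = 1.17
turn_right(99.1°): centre at ρ to the right, rotate −99.1° → (5.1622, -4.8281, 6.2000°)
turn_left(142.4°): centre at ρ to the left, rotate +142.4° → (5.6454, -2.6663, 148.6000°)
turn_right(116.4°): centre at ρ to the right, rotate −116.4° → (5.6315, -0.6776, 32.2000°)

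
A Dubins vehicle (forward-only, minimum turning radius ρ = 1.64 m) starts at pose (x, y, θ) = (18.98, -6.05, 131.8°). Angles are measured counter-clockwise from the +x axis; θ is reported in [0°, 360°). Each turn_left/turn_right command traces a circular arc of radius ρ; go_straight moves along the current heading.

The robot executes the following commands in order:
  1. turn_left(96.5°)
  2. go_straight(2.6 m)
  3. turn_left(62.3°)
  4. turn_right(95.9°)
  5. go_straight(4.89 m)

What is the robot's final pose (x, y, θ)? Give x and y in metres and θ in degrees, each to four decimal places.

set_pose: (x, y, θ) = (18.9800, -6.0500, 131.8000°), ρ = 1.64
turn_left(96.5°): centre at ρ to the left, rotate +96.5° → (16.5329, -6.0521, 228.3000°)
go_straight(2.6): x += 2.6·cos θ, y += 2.6·sin θ → (14.8033, -7.9934, 228.3000°)
turn_left(62.3°): centre at ρ to the left, rotate +62.3° → (14.4927, -9.6614, 290.6000°)
turn_right(95.9°): centre at ρ to the right, rotate −95.9° → (13.3737, -11.8247, 194.7000°)
go_straight(4.89): x += 4.89·cos θ, y += 4.89·sin θ → (8.6438, -13.0656, 194.7000°)

(8.6438, -13.0656, 194.7000°)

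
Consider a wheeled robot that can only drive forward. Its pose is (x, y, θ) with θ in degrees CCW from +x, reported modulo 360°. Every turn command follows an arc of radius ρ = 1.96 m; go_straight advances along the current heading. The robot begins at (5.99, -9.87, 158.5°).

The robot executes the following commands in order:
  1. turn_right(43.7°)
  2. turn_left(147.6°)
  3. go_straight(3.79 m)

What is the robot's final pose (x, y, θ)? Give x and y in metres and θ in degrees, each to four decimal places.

set_pose: (x, y, θ) = (5.9900, -9.8700, 158.5000°), ρ = 1.96
turn_right(43.7°): centre at ρ to the right, rotate −43.7° → (4.9291, -8.8685, 114.8000°)
turn_left(147.6°): centre at ρ to the left, rotate +147.6° → (1.2071, -9.4314, 262.4000°)
go_straight(3.79): x += 3.79·cos θ, y += 3.79·sin θ → (0.7058, -13.1881, 262.4000°)

(0.7058, -13.1881, 262.4000°)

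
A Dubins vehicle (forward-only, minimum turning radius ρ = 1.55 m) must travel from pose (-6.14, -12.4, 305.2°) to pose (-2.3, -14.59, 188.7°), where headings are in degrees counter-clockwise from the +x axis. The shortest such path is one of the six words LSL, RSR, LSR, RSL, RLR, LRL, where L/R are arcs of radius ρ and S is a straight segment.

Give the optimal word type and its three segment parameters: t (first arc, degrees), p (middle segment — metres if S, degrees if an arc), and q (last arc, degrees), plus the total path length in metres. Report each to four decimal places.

Let ψ = atan2(Δy, Δx) = atan2(-2.19, 3.84) = -29.6967° be the start→goal bearing.
Normalize: d = |goal − start| / ρ = 4.420600/1.55 = 2.852000, α = (θ_start − ψ) mod 360° = 334.8967° = 5.845049 rad, β = (θ_goal − ψ) mod 360° = 218.3967° = 3.811741 rad.
Common terms: sin α = -0.424252, cos α = 0.905544, sin β = -0.621102, cos β = -0.783730, cos(α−β) = -0.446198, d² = 8.133902. Work in radians in the unit-radius frame; every candidate has L = ρ·(t + p + q).
LSL: p² = 2 + d² − 2cos(α−β) + 2d(sin α − sin β) = 12.149128; p = √p² = 3.485560; φ = atan2(cos β − cos α, d + sin α − sin β) = -0.505962 rad; t = (φ − α) mod 2π = 6.215359 rad, q = (β − φ) mod 2π = 4.317703 rad → L = 1.55·(6.215359 + 3.485560 + 4.317703) = 1.55·14.018622 = 21.728864 m
RSR: p² = 2 + d² − 2cos(α−β) + 2d(sin β − sin α) = 9.903467; p = √p² = 3.146978; φ = atan2(cos α − cos β, d − sin α + sin β) = 0.566631 rad; t = (α − φ) mod 2π = 5.278418 rad, q = (φ − β) mod 2π = 3.038075 rad → L = 1.55·(5.278418 + 3.146978 + 3.038075) = 1.55·11.463471 = 17.768381 m
LSR: p² = d² − 2 + 2cos(α−β) + 2d(sin α + sin β) = -0.721194 < 0 → infeasible
RSL: p² = d² − 2 + 2cos(α−β) − 2d(sin α + sin β) = 11.204207; p = √p² = 3.347269; φ = atan2(cos α + cos β, d − sin α − sin β) − atan2(2, p) = -0.507335 rad; t = (α − φ) mod 2π = 0.069199 rad, q = (β − φ) mod 2π = 4.319076 rad → L = 1.55·(0.069199 + 3.347269 + 4.319076) = 1.55·7.735544 = 11.990093 m
RLR: c = (6 − d² + 2cos(α−β) + 2d(sin α − sin β))/8 = -0.237933; p = 2π − arccos c = 4.472151 rad; φ = atan2(cos α − cos β, d − sin α + sin β) = 0.566631 rad; t = (α − φ + p/2) mod 2π = 1.231309 rad, q = (α − β − t + p) mod 2π = 5.274151 rad → L = 1.55·(1.231309 + 4.472151 + 5.274151) = 1.55·10.977611 = 17.015298 m
LRL: c = (6 − d² + 2cos(α−β) − 2d(sin α − sin β))/8 = -0.518641; p = 2π − arccos c = 4.167128 rad; φ = atan2(cos β − cos α, d + sin α − sin β) = -0.505962 rad; t = (φ − α + p/2) mod 2π = 2.015738 rad, q = (β − α − t + p) mod 2π = 0.118082 rad → L = 1.55·(2.015738 + 4.167128 + 0.118082) = 1.55·6.300948 = 9.766469 m
Shortest: LRL with L = 9.766469 m ≈ 9.7665 m
Convert LRL to answer units (arcs ×180/π): t = 2.015738·180/π = 115.4933°, p = 4.167128·180/π = 238.7589°, q = 0.118082·180/π = 6.7656°, L = 9.7665 m.

LRL: t = 115.4933°, p = 238.7589°, q = 6.7656°, L = 9.7665 m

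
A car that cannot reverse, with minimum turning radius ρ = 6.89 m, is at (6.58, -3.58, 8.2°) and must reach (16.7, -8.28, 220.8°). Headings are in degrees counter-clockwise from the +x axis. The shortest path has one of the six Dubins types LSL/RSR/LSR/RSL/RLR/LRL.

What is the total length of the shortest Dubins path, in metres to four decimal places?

Let ψ = atan2(Δy, Δx) = atan2(-4.70, 10.12) = -24.9114° be the start→goal bearing.
Normalize: d = |goal − start| / ρ = 11.158154/6.89 = 1.619471, α = (θ_start − ψ) mod 360° = 33.1114° = 0.577903 rad, β = (θ_goal − ψ) mod 360° = 245.7114° = 4.288473 rad.
Common terms: sin α = 0.546269, cos α = 0.837610, sin β = -0.911485, cos β = -0.411333, cos(α−β) = -0.842452, d² = 2.622686. Work in radians in the unit-radius frame; every candidate has L = ρ·(t + p + q).
LSL: p² = 2 + d² − 2cos(α−β) + 2d(sin α − sin β) = 11.029171; p = √p² = 3.321020; φ = atan2(cos β − cos α, d + sin α − sin β) = -0.385553 rad; t = (φ − α) mod 2π = 5.319729 rad, q = (β − φ) mod 2π = 4.674027 rad → L = 6.89·(5.319729 + 3.321020 + 4.674027) = 6.89·13.314775 = 91.738799 m
RSR: p² = 2 + d² − 2cos(α−β) + 2d(sin β − sin α) = 1.586010; p = √p² = 1.259369; φ = atan2(cos α − cos β, d − sin α + sin β) = 1.442030 rad; t = (α − φ) mod 2π = 5.419059 rad, q = (φ − β) mod 2π = 3.436742 rad → L = 6.89·(5.419059 + 1.259369 + 3.436742) = 6.89·10.115169 = 69.693517 m
LSR: p² = d² − 2 + 2cos(α−β) + 2d(sin α + sin β) = -2.245133 < 0 → infeasible
RSL: p² = d² − 2 + 2cos(α−β) − 2d(sin α + sin β) = 0.120695; p = √p² = 0.347412; φ = atan2(cos α + cos β, d − sin α − sin β) − atan2(2, p) = -1.187238 rad; t = (α − φ) mod 2π = 1.765141 rad, q = (β − φ) mod 2π = 5.475711 rad → L = 6.89·(1.765141 + 0.347412 + 5.475711) = 6.89·7.588264 = 52.283139 m
RLR: c = (6 − d² + 2cos(α−β) + 2d(sin α − sin β))/8 = 0.801749; p = 2π − arccos c = 5.642605 rad; φ = atan2(cos α − cos β, d − sin α + sin β) = 1.442030 rad; t = (α − φ + p/2) mod 2π = 1.957176 rad, q = (α − β − t + p) mod 2π = 6.258044 rad → L = 6.89·(1.957176 + 5.642605 + 6.258044) = 6.89·13.857824 = 95.480410 m
LRL: c = (6 − d² + 2cos(α−β) − 2d(sin α − sin β))/8 = -0.378646; p = 2π − arccos c = 4.324056 rad; φ = atan2(cos β − cos α, d + sin α − sin β) = -0.385553 rad; t = (φ − α + p/2) mod 2π = 1.198571 rad, q = (β − α − t + p) mod 2π = 0.552869 rad → L = 6.89·(1.198571 + 4.324056 + 0.552869) = 6.89·6.075496 = 41.860166 m
Shortest: LRL with L = 41.860166 m ≈ 41.8602 m

41.8602 m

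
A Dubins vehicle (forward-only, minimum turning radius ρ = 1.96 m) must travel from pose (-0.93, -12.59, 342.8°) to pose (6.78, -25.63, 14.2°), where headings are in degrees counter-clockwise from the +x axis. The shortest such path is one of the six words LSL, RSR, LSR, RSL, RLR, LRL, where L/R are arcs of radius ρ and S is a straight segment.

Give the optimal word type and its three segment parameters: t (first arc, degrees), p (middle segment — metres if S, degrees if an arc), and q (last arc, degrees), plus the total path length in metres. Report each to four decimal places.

Let ψ = atan2(Δy, Δx) = atan2(-13.04, 7.71) = -59.4060° be the start→goal bearing.
Normalize: d = |goal − start| / ρ = 15.148785/1.96 = 7.728972, α = (θ_start − ψ) mod 360° = 42.2060° = 0.736633 rad, β = (θ_goal − ψ) mod 360° = 73.6060° = 1.284667 rad.
Common terms: sin α = 0.671798, cos α = 0.740735, sin β = 0.959343, cos β = 0.282241, cos(α−β) = 0.853551, d² = 59.737011. Work in radians in the unit-radius frame; every candidate has L = ρ·(t + p + q).
LSL: p² = 2 + d² − 2cos(α−β) + 2d(sin α − sin β) = 55.585045; p = √p² = 7.455538; φ = atan2(cos β − cos α, d + sin α − sin β) = -0.061536 rad; t = (φ − α) mod 2π = 5.485016 rad, q = (β − φ) mod 2π = 1.346202 rad → L = 1.96·(5.485016 + 7.455538 + 1.346202) = 1.96·14.286757 = 28.002043 m
RSR: p² = 2 + d² − 2cos(α−β) + 2d(sin β − sin α) = 64.474773; p = √p² = 8.029618; φ = atan2(cos α − cos β, d − sin α + sin β) = 0.057131 rad; t = (α − φ) mod 2π = 0.679502 rad, q = (φ − β) mod 2π = 5.055650 rad → L = 1.96·(0.679502 + 8.029618 + 5.055650) = 1.96·13.764770 = 26.978950 m
LSR: p² = d² − 2 + 2cos(α−β) + 2d(sin α + sin β) = 84.658202; p = √p² = 9.200989; φ = atan2(−cos α − cos β, d + sin α + sin β) − atan2(−2, p) = 0.105179 rad; t = (φ − α) mod 2π = 5.651732 rad, q = (φ − β) mod 2π = 5.103698 rad → L = 1.96·(5.651732 + 9.200989 + 5.103698) = 1.96·19.956419 = 39.114581 m
RSL: p² = d² − 2 + 2cos(α−β) − 2d(sin α + sin β) = 34.230022; p = √p² = 5.850643; φ = atan2(cos α + cos β, d − sin α − sin β) − atan2(2, p) = -0.163177 rad; t = (α − φ) mod 2π = 0.899810 rad, q = (β − φ) mod 2π = 1.447843 rad → L = 1.96·(0.899810 + 5.850643 + 1.447843) = 1.96·8.198296 = 16.068659 m
RLR: c = (6 − d² + 2cos(α−β) + 2d(sin α − sin β))/8 = -7.059347, |c| > 1 → infeasible
LRL: c = (6 − d² + 2cos(α−β) − 2d(sin α − sin β))/8 = -5.948131, |c| > 1 → infeasible
Shortest: RSL with L = 16.068659 m ≈ 16.0687 m
Convert RSL to answer units (arcs ×180/π): t = 0.899810·180/π = 51.5553°, p = ρ·p = 1.96·5.850643 = 11.4673 m, q = 1.447843·180/π = 82.9553°, L = 16.0687 m.

RSL: t = 51.5553°, p = 11.4673 m, q = 82.9553°, L = 16.0687 m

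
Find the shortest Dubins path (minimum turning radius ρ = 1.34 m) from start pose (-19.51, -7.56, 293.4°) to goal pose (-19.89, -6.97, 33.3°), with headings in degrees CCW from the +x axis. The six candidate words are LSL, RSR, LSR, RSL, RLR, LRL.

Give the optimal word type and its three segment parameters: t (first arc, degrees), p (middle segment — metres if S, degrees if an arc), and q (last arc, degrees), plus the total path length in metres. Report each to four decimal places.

LRL: t = 10.6176°, p = 301.3631°, q = 30.6454°, L = 8.0131 m

Let ψ = atan2(Δy, Δx) = atan2(0.59, -0.38) = 122.7843° be the start→goal bearing.
Normalize: d = |goal − start| / ρ = 0.701783/1.34 = 0.523719, α = (θ_start − ψ) mod 360° = 170.6157° = 2.977806 rad, β = (θ_goal − ψ) mod 360° = 270.5157° = 4.721390 rad.
Common terms: sin α = 0.163055, cos α = -0.986617, sin β = -0.999959, cos β = 0.009001, cos(α−β) = -0.171929, d² = 0.274282. Work in radians in the unit-radius frame; every candidate has L = ρ·(t + p + q).
LSL: p² = 2 + d² − 2cos(α−β) + 2d(sin α − sin β) = 3.836326; p = √p² = 1.958654; φ = atan2(cos β − cos α, d + sin α − sin β) = 0.533230 rad; t = (φ − α) mod 2π = 3.838609 rad, q = (β − φ) mod 2π = 4.188160 rad → L = 1.34·(3.838609 + 1.958654 + 4.188160) = 1.34·9.985423 = 13.380467 m
RSR: p² = 2 + d² − 2cos(α−β) + 2d(sin β − sin α) = 1.399954; p = √p² = 1.183196; φ = atan2(cos α − cos β, d − sin α + sin β) = -2.141605 rad; t = (α − φ) mod 2π = 5.119411 rad, q = (φ − β) mod 2π = 5.703376 rad → L = 1.34·(5.119411 + 1.183196 + 5.703376) = 1.34·12.005983 = 16.088017 m
LSR: p² = d² − 2 + 2cos(α−β) + 2d(sin α + sin β) = -2.946182 < 0 → infeasible
RSL: p² = d² − 2 + 2cos(α−β) − 2d(sin α + sin β) = -1.192971 < 0 → infeasible
RLR: c = (6 − d² + 2cos(α−β) + 2d(sin α − sin β))/8 = 0.825006; p = 2π − arccos c = 5.682601 rad; φ = atan2(cos α − cos β, d − sin α + sin β) = -2.141605 rad; t = (α − φ + p/2) mod 2π = 1.677526 rad, q = (α − β − t + p) mod 2π = 2.261491 rad → L = 1.34·(1.677526 + 5.682601 + 2.261491) = 1.34·9.621619 = 12.892969 m
LRL: c = (6 − d² + 2cos(α−β) − 2d(sin α − sin β))/8 = 0.520459; p = 2π − arccos c = 5.259778 rad; φ = atan2(cos β − cos α, d + sin α − sin β) = 0.533230 rad; t = (φ − α + p/2) mod 2π = 0.185313 rad, q = (β − α − t + p) mod 2π = 0.534864 rad → L = 1.34·(0.185313 + 5.259778 + 0.534864) = 1.34·5.979954 = 8.013138 m
Shortest: LRL with L = 8.013138 m ≈ 8.0131 m
Convert LRL to answer units (arcs ×180/π): t = 0.185313·180/π = 10.6176°, p = 5.259778·180/π = 301.3631°, q = 0.534864·180/π = 30.6454°, L = 8.0131 m.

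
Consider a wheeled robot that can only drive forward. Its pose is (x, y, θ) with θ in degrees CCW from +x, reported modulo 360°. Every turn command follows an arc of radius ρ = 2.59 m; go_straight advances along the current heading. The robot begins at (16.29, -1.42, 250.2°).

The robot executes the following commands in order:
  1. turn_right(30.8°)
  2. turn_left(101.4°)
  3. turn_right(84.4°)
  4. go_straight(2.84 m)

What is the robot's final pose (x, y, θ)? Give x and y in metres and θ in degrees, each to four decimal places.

(14.4527, -12.3584, 236.4000°)

set_pose: (x, y, θ) = (16.2900, -1.4200, 250.2000°), ρ = 2.59
turn_right(30.8°): centre at ρ to the right, rotate −30.8° → (15.4971, -2.5440, 219.4000°)
turn_left(101.4°): centre at ρ to the left, rotate +101.4° → (15.5041, -6.5525, 320.8000°)
turn_right(84.4°): centre at ρ to the right, rotate −84.4° → (16.0244, -9.9929, 236.4000°)
go_straight(2.84): x += 2.84·cos θ, y += 2.84·sin θ → (14.4527, -12.3584, 236.4000°)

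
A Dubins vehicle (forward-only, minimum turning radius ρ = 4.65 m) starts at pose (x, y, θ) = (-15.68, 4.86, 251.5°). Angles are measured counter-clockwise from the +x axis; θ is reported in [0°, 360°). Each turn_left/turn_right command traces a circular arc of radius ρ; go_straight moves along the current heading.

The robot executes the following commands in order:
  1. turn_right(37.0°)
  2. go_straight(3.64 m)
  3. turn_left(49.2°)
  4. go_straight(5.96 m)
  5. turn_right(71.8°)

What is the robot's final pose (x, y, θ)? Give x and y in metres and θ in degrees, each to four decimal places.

set_pose: (x, y, θ) = (-15.6800, 4.8600, 251.5000°), ρ = 4.65
turn_right(37.0°): centre at ρ to the right, rotate −37.0° → (-17.4559, 2.5033, 214.5000°)
go_straight(3.64): x += 3.64·cos θ, y += 3.64·sin θ → (-20.4557, 0.4416, 214.5000°)
turn_left(49.2°): centre at ρ to the left, rotate +49.2° → (-22.4439, -2.8804, 263.7000°)
go_straight(5.96): x += 5.96·cos θ, y += 5.96·sin θ → (-23.0979, -8.8044, 263.7000°)
turn_right(71.8°): centre at ρ to the right, rotate −71.8° → (-26.7610, -12.8442, 191.9000°)

(-26.7610, -12.8442, 191.9000°)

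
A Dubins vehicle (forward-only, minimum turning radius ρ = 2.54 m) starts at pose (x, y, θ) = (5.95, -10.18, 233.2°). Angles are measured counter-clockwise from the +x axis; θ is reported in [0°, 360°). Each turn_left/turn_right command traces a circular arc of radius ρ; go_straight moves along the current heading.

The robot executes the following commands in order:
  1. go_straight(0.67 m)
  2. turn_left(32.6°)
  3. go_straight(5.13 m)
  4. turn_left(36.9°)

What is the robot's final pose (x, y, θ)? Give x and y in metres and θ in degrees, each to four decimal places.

(5.0694, -18.7264, 302.7000°)

set_pose: (x, y, θ) = (5.9500, -10.1800, 233.2000°), ρ = 2.54
go_straight(0.67): x += 0.67·cos θ, y += 0.67·sin θ → (5.5487, -10.7165, 233.2000°)
turn_left(32.6°): centre at ρ to the left, rotate +32.6° → (5.0493, -12.0520, 265.8000°)
go_straight(5.13): x += 5.13·cos θ, y += 5.13·sin θ → (4.6736, -17.1682, 265.8000°)
turn_left(36.9°): centre at ρ to the left, rotate +36.9° → (5.0694, -18.7264, 302.7000°)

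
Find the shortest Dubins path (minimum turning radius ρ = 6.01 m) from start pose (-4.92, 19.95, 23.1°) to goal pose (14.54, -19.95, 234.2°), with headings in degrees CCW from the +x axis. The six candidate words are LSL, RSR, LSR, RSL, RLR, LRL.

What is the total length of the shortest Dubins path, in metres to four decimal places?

48.8095 m

Let ψ = atan2(Δy, Δx) = atan2(-39.90, 19.46) = -64.0006° be the start→goal bearing.
Normalize: d = |goal − start| / ρ = 44.392585/6.01 = 7.386453, α = (θ_start − ψ) mod 360° = 87.1006° = 1.520193 rad, β = (θ_goal − ψ) mod 360° = 298.2006° = 5.204583 rad.
Common terms: sin α = 0.998720, cos α = 0.050582, sin β = -0.881298, cos β = 0.472560, cos(α−β) = -0.856267, d² = 54.559694. Work in radians in the unit-radius frame; every candidate has L = ρ·(t + p + q).
LSL: p² = 2 + d² − 2cos(α−β) + 2d(sin α − sin β) = 86.045563; p = √p² = 9.276075; φ = atan2(cos β − cos α, d + sin α − sin β) = 0.045507 rad; t = (φ − α) mod 2π = 4.808500 rad, q = (β − φ) mod 2π = 5.159076 rad → L = 6.01·(4.808500 + 9.276075 + 5.159076) = 6.01·19.243650 = 115.654337 m
RSR: p² = 2 + d² − 2cos(α−β) + 2d(sin β − sin α) = 30.498893; p = √p² = 5.522580; φ = atan2(cos α − cos β, d − sin α + sin β) = -0.076484 rad; t = (α − φ) mod 2π = 1.596677 rad, q = (φ − β) mod 2π = 1.002119 rad → L = 6.01·(1.596677 + 5.522580 + 1.002119) = 6.01·8.121376 = 48.809467 m
LSR: p² = d² − 2 + 2cos(α−β) + 2d(sin α + sin β) = 52.581817; p = √p² = 7.251332; φ = atan2(−cos α − cos β, d + sin α + sin β) − atan2(−2, p) = 0.199517 rad; t = (φ − α) mod 2π = 4.962510 rad, q = (φ − β) mod 2π = 1.278119 rad → L = 6.01·(4.962510 + 7.251332 + 1.278119) = 6.01·13.491961 = 81.086686 m
RSL: p² = d² − 2 + 2cos(α−β) − 2d(sin α + sin β) = 49.112503; p = √p² = 7.008031; φ = atan2(cos α + cos β, d − sin α − sin β) − atan2(2, p) = -0.206152 rad; t = (α − φ) mod 2π = 1.726345 rad, q = (β − φ) mod 2π = 5.410735 rad → L = 6.01·(1.726345 + 7.008031 + 5.410735) = 6.01·14.145111 = 85.012115 m
RLR: c = (6 − d² + 2cos(α−β) + 2d(sin α − sin β))/8 = -2.812362, |c| > 1 → infeasible
LRL: c = (6 − d² + 2cos(α−β) − 2d(sin α − sin β))/8 = -9.755695, |c| > 1 → infeasible
Shortest: RSR with L = 48.809467 m ≈ 48.8095 m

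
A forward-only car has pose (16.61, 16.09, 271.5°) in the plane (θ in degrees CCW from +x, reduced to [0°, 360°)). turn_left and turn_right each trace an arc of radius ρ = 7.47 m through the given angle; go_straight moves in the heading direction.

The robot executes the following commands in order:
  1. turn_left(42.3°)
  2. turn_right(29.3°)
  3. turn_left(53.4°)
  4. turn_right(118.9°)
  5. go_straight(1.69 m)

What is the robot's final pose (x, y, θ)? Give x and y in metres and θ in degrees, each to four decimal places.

(25.5253, -11.0256, 219.0000°)

set_pose: (x, y, θ) = (16.6100, 16.0900, 271.5000°), ρ = 7.47
turn_left(42.3°): centre at ρ to the left, rotate +42.3° → (18.6859, 11.1152, 313.8000°)
turn_right(29.3°): centre at ρ to the right, rotate −29.3° → (20.5264, 7.8153, 284.5000°)
turn_left(53.4°): centre at ρ to the left, rotate +53.4° → (24.9481, 2.7644, 337.9000°)
turn_right(118.9°): centre at ρ to the right, rotate −118.9° → (26.8387, -9.9620, 219.0000°)
go_straight(1.69): x += 1.69·cos θ, y += 1.69·sin θ → (25.5253, -11.0256, 219.0000°)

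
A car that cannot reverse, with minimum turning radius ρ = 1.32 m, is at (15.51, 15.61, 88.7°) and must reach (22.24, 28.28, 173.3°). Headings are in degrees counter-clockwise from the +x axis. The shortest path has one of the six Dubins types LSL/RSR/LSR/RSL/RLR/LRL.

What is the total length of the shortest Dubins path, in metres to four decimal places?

15.8530 m

Let ψ = atan2(Δy, Δx) = atan2(12.67, 6.73) = 62.0238° be the start→goal bearing.
Normalize: d = |goal − start| / ρ = 14.346491/1.32 = 10.868554, α = (θ_start − ψ) mod 360° = 26.6762° = 0.465587 rad, β = (θ_goal − ψ) mod 360° = 111.2762° = 1.942136 rad.
Common terms: sin α = 0.448947, cos α = 0.893558, sin β = 0.931842, cos β = -0.362864, cos(α−β) = 0.094108, d² = 118.125459. Work in radians in the unit-radius frame; every candidate has L = ρ·(t + p + q).
LSL: p² = 2 + d² − 2cos(α−β) + 2d(sin α − sin β) = 109.440505; p = √p² = 10.461382; φ = atan2(cos β − cos α, d + sin α − sin β) = -0.120392 rad; t = (φ − α) mod 2π = 5.697207 rad, q = (β − φ) mod 2π = 2.062527 rad → L = 1.32·(5.697207 + 10.461382 + 2.062527) = 1.32·18.221115 = 24.051872 m
RSR: p² = 2 + d² − 2cos(α−β) + 2d(sin β − sin α) = 130.433980; p = √p² = 11.420770; φ = atan2(cos α − cos β, d − sin α + sin β) = 0.110235 rad; t = (α − φ) mod 2π = 0.355352 rad, q = (φ − β) mod 2π = 4.451285 rad → L = 1.32·(0.355352 + 11.420770 + 4.451285) = 1.32·16.227406 = 21.420177 m
LSR: p² = d² − 2 + 2cos(α−β) + 2d(sin α + sin β) = 146.328048; p = √p² = 12.096613; φ = atan2(−cos α − cos β, d + sin α + sin β) − atan2(−2, p) = 0.120556 rad; t = (φ − α) mod 2π = 5.938154 rad, q = (φ − β) mod 2π = 4.461606 rad → L = 1.32·(5.938154 + 12.096613 + 4.461606) = 1.32·22.496373 = 29.695213 m
RSL: p² = d² − 2 + 2cos(α−β) − 2d(sin α + sin β) = 86.299304; p = √p² = 9.289742; φ = atan2(cos α + cos β, d − sin α − sin β) − atan2(2, p) = -0.156178 rad; t = (α − φ) mod 2π = 0.621765 rad, q = (β − φ) mod 2π = 2.098314 rad → L = 1.32·(0.621765 + 9.289742 + 2.098314) = 1.32·12.009821 = 15.852963 m
RLR: c = (6 − d² + 2cos(α−β) + 2d(sin α − sin β))/8 = -15.304248, |c| > 1 → infeasible
LRL: c = (6 − d² + 2cos(α−β) − 2d(sin α − sin β))/8 = -12.680063, |c| > 1 → infeasible
Shortest: RSL with L = 15.852963 m ≈ 15.8530 m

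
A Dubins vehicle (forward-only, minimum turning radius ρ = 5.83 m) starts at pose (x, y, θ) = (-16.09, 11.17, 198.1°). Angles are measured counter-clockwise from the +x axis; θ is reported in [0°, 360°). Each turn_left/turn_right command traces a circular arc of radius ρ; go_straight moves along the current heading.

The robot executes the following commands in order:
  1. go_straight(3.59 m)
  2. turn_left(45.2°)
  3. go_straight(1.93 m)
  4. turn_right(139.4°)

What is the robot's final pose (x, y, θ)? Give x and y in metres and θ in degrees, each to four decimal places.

(-34.6343, 6.6275, 103.9000°)

set_pose: (x, y, θ) = (-16.0900, 11.1700, 198.1000°), ρ = 5.83
go_straight(3.59): x += 3.59·cos θ, y += 3.59·sin θ → (-19.5024, 10.0547, 198.1000°)
turn_left(45.2°): centre at ρ to the left, rotate +45.2° → (-22.8995, 7.1327, 243.3000°)
go_straight(1.93): x += 1.93·cos θ, y += 1.93·sin θ → (-23.7666, 5.4085, 243.3000°)
turn_right(139.4°): centre at ρ to the right, rotate −139.4° → (-34.6343, 6.6275, 103.9000°)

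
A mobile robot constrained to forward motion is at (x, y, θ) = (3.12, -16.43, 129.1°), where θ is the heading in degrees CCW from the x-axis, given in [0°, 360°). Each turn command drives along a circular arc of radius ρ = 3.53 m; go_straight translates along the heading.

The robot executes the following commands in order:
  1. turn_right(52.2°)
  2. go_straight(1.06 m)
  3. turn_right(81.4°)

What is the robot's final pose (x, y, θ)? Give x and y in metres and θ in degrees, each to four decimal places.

(6.3767, -9.6522, 355.5000°)

set_pose: (x, y, θ) = (3.1200, -16.4300, 129.1000°), ρ = 3.53
turn_right(52.2°): centre at ρ to the right, rotate −52.2° → (2.4213, -13.4036, 76.9000°)
go_straight(1.06): x += 1.06·cos θ, y += 1.06·sin θ → (2.6616, -12.3712, 76.9000°)
turn_right(81.4°): centre at ρ to the right, rotate −81.4° → (6.3767, -9.6522, -4.5000° ≡ 355.5000°)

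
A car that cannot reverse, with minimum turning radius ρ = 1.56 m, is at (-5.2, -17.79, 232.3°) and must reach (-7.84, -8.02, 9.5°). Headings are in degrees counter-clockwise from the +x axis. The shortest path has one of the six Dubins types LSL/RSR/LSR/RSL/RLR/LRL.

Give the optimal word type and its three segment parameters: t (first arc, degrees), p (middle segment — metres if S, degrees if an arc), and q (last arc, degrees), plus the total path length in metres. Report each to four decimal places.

RSR: t = 133.3339°, p = 7.3674 m, q = 89.4661°, L = 13.4336 m

Let ψ = atan2(Δy, Δx) = atan2(9.77, -2.64) = 105.1211° be the start→goal bearing.
Normalize: d = |goal − start| / ρ = 10.120400/1.56 = 6.487436, α = (θ_start − ψ) mod 360° = 127.1789° = 2.219691 rad, β = (θ_goal − ψ) mod 360° = 264.3789° = 4.614283 rad.
Common terms: sin α = 0.796752, cos α = -0.604306, sin β = -0.995191, cos β = -0.097949, cos(α−β) = -0.733730, d² = 42.086826. Work in radians in the unit-radius frame; every candidate has L = ρ·(t + p + q).
LSL: p² = 2 + d² − 2cos(α−β) + 2d(sin α − sin β) = 68.804523; p = √p² = 8.294849; φ = atan2(cos β − cos α, d + sin α − sin β) = 0.061083 rad; t = (φ − α) mod 2π = 4.124577 rad, q = (β − φ) mod 2π = 4.553200 rad → L = 1.56·(4.124577 + 8.294849 + 4.553200) = 1.56·16.972626 = 26.477297 m
RSR: p² = 2 + d² − 2cos(α−β) + 2d(sin β − sin α) = 22.304048; p = √p² = 4.722716; φ = atan2(cos α − cos β, d − sin α + sin β) = -0.107424 rad; t = (α − φ) mod 2π = 2.327115 rad, q = (φ − β) mod 2π = 1.561478 rad → L = 1.56·(2.327115 + 4.722716 + 1.561478) = 1.56·8.611310 = 13.433643 m
LSR: p² = d² − 2 + 2cos(α−β) + 2d(sin α + sin β) = 36.044640; p = √p² = 6.003719; φ = atan2(−cos α − cos β, d + sin α + sin β) − atan2(−2, p) = 0.432768 rad; t = (φ − α) mod 2π = 4.496262 rad, q = (φ − β) mod 2π = 2.101670 rad → L = 1.56·(4.496262 + 6.003719 + 2.101670) = 1.56·12.601651 = 19.658576 m
RSL: p² = d² − 2 + 2cos(α−β) − 2d(sin α + sin β) = 41.194093; p = √p² = 6.418262; φ = atan2(cos α + cos β, d − sin α − sin β) − atan2(2, p) = -0.406726 rad; t = (α − φ) mod 2π = 2.626418 rad, q = (β − φ) mod 2π = 5.021010 rad → L = 1.56·(2.626418 + 6.418262 + 5.021010) = 1.56·14.065690 = 21.942476 m
RLR: c = (6 − d² + 2cos(α−β) + 2d(sin α − sin β))/8 = -1.788006, |c| > 1 → infeasible
LRL: c = (6 − d² + 2cos(α−β) − 2d(sin α − sin β))/8 = -7.600565, |c| > 1 → infeasible
Shortest: RSR with L = 13.433643 m ≈ 13.4336 m
Convert RSR to answer units (arcs ×180/π): t = 2.327115·180/π = 133.3339°, p = ρ·p = 1.56·4.722716 = 7.3674 m, q = 1.561478·180/π = 89.4661°, L = 13.4336 m.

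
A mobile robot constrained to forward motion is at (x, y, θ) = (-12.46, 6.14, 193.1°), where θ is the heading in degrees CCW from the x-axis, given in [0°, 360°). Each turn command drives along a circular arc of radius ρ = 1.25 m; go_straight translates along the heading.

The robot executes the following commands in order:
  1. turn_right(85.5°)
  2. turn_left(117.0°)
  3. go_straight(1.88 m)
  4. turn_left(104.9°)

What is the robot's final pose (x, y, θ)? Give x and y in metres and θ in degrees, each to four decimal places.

(-17.0993, 4.2045, 329.5000°)

set_pose: (x, y, θ) = (-12.4600, 6.1400, 193.1000°), ρ = 1.25
turn_right(85.5°): centre at ρ to the right, rotate −85.5° → (-13.9348, 6.9795, 107.6000°)
turn_left(117.0°): centre at ρ to the left, rotate +117.0° → (-16.0040, 7.4916, 224.6000°)
go_straight(1.88): x += 1.88·cos θ, y += 1.88·sin θ → (-17.3426, 6.1715, 224.6000°)
turn_left(104.9°): centre at ρ to the left, rotate +104.9° → (-17.0993, 4.2045, 329.5000°)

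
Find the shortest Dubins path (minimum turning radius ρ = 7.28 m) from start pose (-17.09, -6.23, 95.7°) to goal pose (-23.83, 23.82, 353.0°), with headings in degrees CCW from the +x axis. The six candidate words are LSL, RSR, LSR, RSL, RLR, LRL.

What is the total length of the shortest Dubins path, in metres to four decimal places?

40.0522 m

Let ψ = atan2(Δy, Δx) = atan2(30.05, -6.74) = 102.6418° be the start→goal bearing.
Normalize: d = |goal − start| / ρ = 30.796592/7.28 = 4.230301, α = (θ_start − ψ) mod 360° = 353.0582° = 6.162028 rad, β = (θ_goal − ψ) mod 360° = 250.3582° = 4.369575 rad.
Common terms: sin α = -0.120861, cos α = 0.992669, sin β = -0.941812, cos β = -0.336139, cos(α−β) = -0.219846, d² = 17.895448. Work in radians in the unit-radius frame; every candidate has L = ρ·(t + p + q).
LSL: p² = 2 + d² − 2cos(α−β) + 2d(sin α − sin β) = 27.280881; p = √p² = 5.223110; φ = atan2(cos β − cos α, d + sin α − sin β) = -0.257237 rad; t = (φ − α) mod 2π = 6.147106 rad, q = (β − φ) mod 2π = 4.626812 rad → L = 7.28·(6.147106 + 5.223110 + 4.626812) = 7.28·15.997028 = 116.458362 m
RSR: p² = 2 + d² − 2cos(α−β) + 2d(sin β − sin α) = 13.389399; p = √p² = 3.659153; φ = atan2(cos α − cos β, d − sin α + sin β) = 0.371643 rad; t = (α − φ) mod 2π = 5.790385 rad, q = (φ − β) mod 2π = 2.285253 rad → L = 7.28·(5.790385 + 3.659153 + 2.285253) = 7.28·11.734791 = 85.429280 m
LSR: p² = d² − 2 + 2cos(α−β) + 2d(sin α + sin β) = 6.464896; p = √p² = 2.542616; φ = atan2(−cos α − cos β, d + sin α + sin β) − atan2(−2, p) = 0.462142 rad; t = (φ − α) mod 2π = 0.583300 rad, q = (φ − β) mod 2π = 2.375753 rad → L = 7.28·(0.583300 + 2.542616 + 2.375753) = 7.28·5.501669 = 40.052150 m
RSL: p² = d² − 2 + 2cos(α−β) − 2d(sin α + sin β) = 24.446615; p = √p² = 4.944352; φ = atan2(cos α + cos β, d − sin α − sin β) − atan2(2, p) = -0.260974 rad; t = (α − φ) mod 2π = 0.139816 rad, q = (β − φ) mod 2π = 4.630548 rad → L = 7.28·(0.139816 + 4.944352 + 4.630548) = 7.28·9.714716 = 70.723134 m
RLR: c = (6 − d² + 2cos(α−β) + 2d(sin α − sin β))/8 = -0.673675; p = 2π − arccos c = 3.973219 rad; φ = atan2(cos α − cos β, d − sin α + sin β) = 0.371643 rad; t = (α − φ + p/2) mod 2π = 1.493809 rad, q = (α − β − t + p) mod 2π = 4.271863 rad → L = 7.28·(1.493809 + 3.973219 + 4.271863) = 7.28·9.738891 = 70.899124 m
LRL: c = (6 − d² + 2cos(α−β) − 2d(sin α − sin β))/8 = -2.410110, |c| > 1 → infeasible
Shortest: LSR with L = 40.052150 m ≈ 40.0522 m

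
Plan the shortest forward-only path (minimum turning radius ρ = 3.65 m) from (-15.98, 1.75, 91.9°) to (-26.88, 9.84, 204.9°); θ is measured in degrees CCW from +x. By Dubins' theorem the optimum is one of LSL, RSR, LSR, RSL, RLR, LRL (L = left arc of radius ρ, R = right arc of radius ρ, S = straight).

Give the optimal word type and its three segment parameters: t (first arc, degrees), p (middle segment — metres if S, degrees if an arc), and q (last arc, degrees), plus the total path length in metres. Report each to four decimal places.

LSL: t = 47.4898°, p = 7.5284 m, q = 65.5102°, L = 14.7270 m

Let ψ = atan2(Δy, Δx) = atan2(8.09, -10.90) = 143.4171° be the start→goal bearing.
Normalize: d = |goal − start| / ρ = 13.574170/3.65 = 3.718951, α = (θ_start − ψ) mod 360° = 308.4829° = 5.384042 rad, β = (θ_goal − ψ) mod 360° = 61.4829° = 1.073079 rad.
Common terms: sin α = -0.782794, cos α = 0.622281, sin β = 0.878674, cos β = 0.477421, cos(α−β) = -0.390731, d² = 13.830595. Work in radians in the unit-radius frame; every candidate has L = ρ·(t + p + q).
LSL: p² = 2 + d² − 2cos(α−β) + 2d(sin α − sin β) = 4.254217; p = √p² = 2.062575; φ = atan2(cos β − cos α, d + sin α − sin β) = -0.070290 rad; t = (φ − α) mod 2π = 0.828853 rad, q = (β − φ) mod 2π = 1.143369 rad → L = 3.65·(0.828853 + 2.062575 + 1.143369) = 3.65·4.034797 = 14.727010 m
RSR: p² = 2 + d² − 2cos(α−β) + 2d(sin β − sin α) = 28.969897; p = √p² = 5.382369; φ = atan2(cos α − cos β, d − sin α + sin β) = 0.026917 rad; t = (α − φ) mod 2π = 5.357125 rad, q = (φ − β) mod 2π = 5.237024 rad → L = 3.65·(5.357125 + 5.382369 + 5.237024) = 3.65·15.976518 = 58.314290 m
LSR: p² = d² − 2 + 2cos(α−β) + 2d(sin α + sin β) = 11.762280; p = √p² = 3.429618; φ = atan2(−cos α − cos β, d + sin α + sin β) − atan2(−2, p) = 0.247281 rad; t = (φ − α) mod 2π = 1.146424 rad, q = (φ − β) mod 2π = 5.457387 rad → L = 3.65·(1.146424 + 3.429618 + 5.457387) = 3.65·10.033429 = 36.622017 m
RSL: p² = d² − 2 + 2cos(α−β) − 2d(sin α + sin β) = 10.335985; p = √p² = 3.214963; φ = atan2(cos α + cos β, d − sin α − sin β) − atan2(2, p) = -0.261815 rad; t = (α − φ) mod 2π = 5.645857 rad, q = (β − φ) mod 2π = 1.334893 rad → L = 3.65·(5.645857 + 3.214963 + 1.334893) = 3.65·10.195713 = 37.214351 m
RLR: c = (6 − d² + 2cos(α−β) + 2d(sin α − sin β))/8 = -2.621237, |c| > 1 → infeasible
LRL: c = (6 − d² + 2cos(α−β) − 2d(sin α − sin β))/8 = 0.468223; p = 2π − arccos c = 5.199667 rad; φ = atan2(cos β − cos α, d + sin α − sin β) = -0.070290 rad; t = (φ − α + p/2) mod 2π = 3.428687 rad, q = (β − α − t + p) mod 2π = 3.743202 rad → L = 3.65·(3.428687 + 5.199667 + 3.743202) = 3.65·12.371557 = 45.156183 m
Shortest: LSL with L = 14.727010 m ≈ 14.7270 m
Convert LSL to answer units (arcs ×180/π): t = 0.828853·180/π = 47.4898°, p = ρ·p = 3.65·2.062575 = 7.5284 m, q = 1.143369·180/π = 65.5102°, L = 14.7270 m.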